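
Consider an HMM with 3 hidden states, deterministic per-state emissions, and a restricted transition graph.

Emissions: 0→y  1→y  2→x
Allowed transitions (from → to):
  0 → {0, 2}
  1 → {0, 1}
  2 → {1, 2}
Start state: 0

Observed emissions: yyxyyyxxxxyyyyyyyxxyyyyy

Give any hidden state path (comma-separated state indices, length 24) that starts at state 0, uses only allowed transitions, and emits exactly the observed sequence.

  t0 'y' -> {0,1}, take 0 (start)
  t1 'y' -> {0,1}, take 0 (0->0 ok)
  t2 'x' -> {2}, take 2 (0->2 ok)
  t3 'y' -> {0,1}, take 1 (2->1 ok)
  t4 'y' -> {0,1}, take 0 (1->0 ok)
  t5 'y' -> {0,1}, take 0 (0->0 ok)
  t6 'x' -> {2}, take 2 (0->2 ok)
  t7 'x' -> {2}, take 2 (2->2 ok)
  t8 'x' -> {2}, take 2 (2->2 ok)
  t9 'x' -> {2}, take 2 (2->2 ok)
  t10 'y' -> {0,1}, take 1 (2->1 ok)
  t11 'y' -> {0,1}, take 1 (1->1 ok)
  t12 'y' -> {0,1}, take 1 (1->1 ok)
  t13 'y' -> {0,1}, take 1 (1->1 ok)
  t14 'y' -> {0,1}, take 1 (1->1 ok)
  t15 'y' -> {0,1}, take 1 (1->1 ok)
  t16 'y' -> {0,1}, take 0 (1->0 ok)
  t17 'x' -> {2}, take 2 (0->2 ok)
  t18 'x' -> {2}, take 2 (2->2 ok)
  t19 'y' -> {0,1}, take 1 (2->1 ok)
  t20 'y' -> {0,1}, take 0 (1->0 ok)
  t21 'y' -> {0,1}, take 0 (0->0 ok)
  t22 'y' -> {0,1}, take 0 (0->0 ok)
  t23 'y' -> {0,1}, take 0 (0->0 ok)

0,0,2,1,0,0,2,2,2,2,1,1,1,1,1,1,0,2,2,1,0,0,0,0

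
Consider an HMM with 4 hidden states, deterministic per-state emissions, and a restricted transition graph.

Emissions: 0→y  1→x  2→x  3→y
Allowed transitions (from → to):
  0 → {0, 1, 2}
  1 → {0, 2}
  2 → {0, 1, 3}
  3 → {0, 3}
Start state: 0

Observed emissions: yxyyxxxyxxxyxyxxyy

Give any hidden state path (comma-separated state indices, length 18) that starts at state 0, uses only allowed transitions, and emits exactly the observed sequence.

0,2,3,0,2,1,2,0,2,1,2,0,1,0,1,2,3,0

  t0 'y' -> {0,3}, take 0 (start)
  t1 'x' -> {1,2}, take 2 (0->2 ok)
  t2 'y' -> {0,3}, take 3 (2->3 ok)
  t3 'y' -> {0,3}, take 0 (3->0 ok)
  t4 'x' -> {1,2}, take 2 (0->2 ok)
  t5 'x' -> {1,2}, take 1 (2->1 ok)
  t6 'x' -> {1,2}, take 2 (1->2 ok)
  t7 'y' -> {0,3}, take 0 (2->0 ok)
  t8 'x' -> {1,2}, take 2 (0->2 ok)
  t9 'x' -> {1,2}, take 1 (2->1 ok)
  t10 'x' -> {1,2}, take 2 (1->2 ok)
  t11 'y' -> {0,3}, take 0 (2->0 ok)
  t12 'x' -> {1,2}, take 1 (0->1 ok)
  t13 'y' -> {0,3}, take 0 (1->0 ok)
  t14 'x' -> {1,2}, take 1 (0->1 ok)
  t15 'x' -> {1,2}, take 2 (1->2 ok)
  t16 'y' -> {0,3}, take 3 (2->3 ok)
  t17 'y' -> {0,3}, take 0 (3->0 ok)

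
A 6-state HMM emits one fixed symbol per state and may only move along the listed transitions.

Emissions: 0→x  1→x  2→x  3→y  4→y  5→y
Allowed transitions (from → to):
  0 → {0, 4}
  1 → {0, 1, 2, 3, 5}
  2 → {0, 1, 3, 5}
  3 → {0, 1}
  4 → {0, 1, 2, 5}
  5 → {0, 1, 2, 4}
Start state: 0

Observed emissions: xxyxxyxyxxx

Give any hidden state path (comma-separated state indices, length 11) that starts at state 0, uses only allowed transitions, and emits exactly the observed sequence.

0,0,4,2,1,5,0,4,2,1,2

  0: obs=x cand={0,1,2} pick 0 [start]
  1: obs=x cand={0,1,2} pick 0 [0->0 ok]
  2: obs=y cand={3,4,5} pick 4 [0->4 ok]
  3: obs=x cand={0,1,2} pick 2 [4->2 ok]
  4: obs=x cand={0,1,2} pick 1 [2->1 ok]
  5: obs=y cand={3,4,5} pick 5 [1->5 ok]
  6: obs=x cand={0,1,2} pick 0 [5->0 ok]
  7: obs=y cand={3,4,5} pick 4 [0->4 ok]
  8: obs=x cand={0,1,2} pick 2 [4->2 ok]
  9: obs=x cand={0,1,2} pick 1 [2->1 ok]
  10: obs=x cand={0,1,2} pick 2 [1->2 ok]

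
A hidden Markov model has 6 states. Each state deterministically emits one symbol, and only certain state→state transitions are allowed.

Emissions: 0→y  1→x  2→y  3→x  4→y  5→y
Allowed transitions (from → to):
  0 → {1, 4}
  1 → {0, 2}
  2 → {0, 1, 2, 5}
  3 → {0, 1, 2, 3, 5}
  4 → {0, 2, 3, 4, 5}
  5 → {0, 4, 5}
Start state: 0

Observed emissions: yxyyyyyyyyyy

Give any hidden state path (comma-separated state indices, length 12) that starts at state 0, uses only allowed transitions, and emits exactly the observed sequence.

0,1,2,2,0,4,5,0,4,4,0,4

  [0] y  {0,2,4,5}  => 0  start
  [1] x  {1,3}  => 1  0->1 ok
  [2] y  {0,2,4,5}  => 2  1->2 ok
  [3] y  {0,2,4,5}  => 2  2->2 ok
  [4] y  {0,2,4,5}  => 0  2->0 ok
  [5] y  {0,2,4,5}  => 4  0->4 ok
  [6] y  {0,2,4,5}  => 5  4->5 ok
  [7] y  {0,2,4,5}  => 0  5->0 ok
  [8] y  {0,2,4,5}  => 4  0->4 ok
  [9] y  {0,2,4,5}  => 4  4->4 ok
  [10] y  {0,2,4,5}  => 0  4->0 ok
  [11] y  {0,2,4,5}  => 4  0->4 ok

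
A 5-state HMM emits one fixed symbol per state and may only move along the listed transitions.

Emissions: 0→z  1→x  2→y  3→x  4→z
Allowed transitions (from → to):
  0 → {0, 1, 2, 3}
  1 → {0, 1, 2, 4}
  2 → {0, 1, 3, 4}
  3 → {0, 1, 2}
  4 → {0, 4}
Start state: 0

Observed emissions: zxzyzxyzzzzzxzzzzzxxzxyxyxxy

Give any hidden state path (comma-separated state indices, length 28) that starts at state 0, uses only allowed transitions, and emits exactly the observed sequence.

  0: obs=z cand={0,4} pick 0 [start]
  1: obs=x cand={1,3} pick 3 [0->3 ok]
  2: obs=z cand={0,4} pick 0 [3->0 ok]
  3: obs=y cand={2} pick 2 [0->2 ok]
  4: obs=z cand={0,4} pick 0 [2->0 ok]
  5: obs=x cand={1,3} pick 1 [0->1 ok]
  6: obs=y cand={2} pick 2 [1->2 ok]
  7: obs=z cand={0,4} pick 4 [2->4 ok]
  8: obs=z cand={0,4} pick 4 [4->4 ok]
  9: obs=z cand={0,4} pick 4 [4->4 ok]
  10: obs=z cand={0,4} pick 4 [4->4 ok]
  11: obs=z cand={0,4} pick 0 [4->0 ok]
  12: obs=x cand={1,3} pick 1 [0->1 ok]
  13: obs=z cand={0,4} pick 0 [1->0 ok]
  14: obs=z cand={0,4} pick 0 [0->0 ok]
  15: obs=z cand={0,4} pick 0 [0->0 ok]
  16: obs=z cand={0,4} pick 0 [0->0 ok]
  17: obs=z cand={0,4} pick 0 [0->0 ok]
  18: obs=x cand={1,3} pick 3 [0->3 ok]
  19: obs=x cand={1,3} pick 1 [3->1 ok]
  20: obs=z cand={0,4} pick 0 [1->0 ok]
  21: obs=x cand={1,3} pick 1 [0->1 ok]
  22: obs=y cand={2} pick 2 [1->2 ok]
  23: obs=x cand={1,3} pick 3 [2->3 ok]
  24: obs=y cand={2} pick 2 [3->2 ok]
  25: obs=x cand={1,3} pick 3 [2->3 ok]
  26: obs=x cand={1,3} pick 1 [3->1 ok]
  27: obs=y cand={2} pick 2 [1->2 ok]

0,3,0,2,0,1,2,4,4,4,4,0,1,0,0,0,0,0,3,1,0,1,2,3,2,3,1,2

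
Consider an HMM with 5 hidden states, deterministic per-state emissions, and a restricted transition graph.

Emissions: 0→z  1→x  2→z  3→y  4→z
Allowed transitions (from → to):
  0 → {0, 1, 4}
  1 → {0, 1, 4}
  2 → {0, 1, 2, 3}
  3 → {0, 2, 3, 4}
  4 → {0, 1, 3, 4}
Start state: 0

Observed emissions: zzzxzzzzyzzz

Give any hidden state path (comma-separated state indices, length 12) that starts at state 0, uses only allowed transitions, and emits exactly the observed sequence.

0,0,0,1,0,0,4,4,3,4,0,4

  [0] z  {0,2,4}  => 0  start
  [1] z  {0,2,4}  => 0  0->0 ok
  [2] z  {0,2,4}  => 0  0->0 ok
  [3] x  {1}  => 1  0->1 ok
  [4] z  {0,2,4}  => 0  1->0 ok
  [5] z  {0,2,4}  => 0  0->0 ok
  [6] z  {0,2,4}  => 4  0->4 ok
  [7] z  {0,2,4}  => 4  4->4 ok
  [8] y  {3}  => 3  4->3 ok
  [9] z  {0,2,4}  => 4  3->4 ok
  [10] z  {0,2,4}  => 0  4->0 ok
  [11] z  {0,2,4}  => 4  0->4 ok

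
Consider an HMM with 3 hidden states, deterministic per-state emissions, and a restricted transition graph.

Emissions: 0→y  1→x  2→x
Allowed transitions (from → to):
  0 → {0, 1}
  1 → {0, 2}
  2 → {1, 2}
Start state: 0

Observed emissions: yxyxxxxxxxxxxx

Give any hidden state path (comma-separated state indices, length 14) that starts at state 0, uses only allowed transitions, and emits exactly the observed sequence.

  t0 'y' -> {0}, take 0 (start)
  t1 'x' -> {1,2}, take 1 (0->1 ok)
  t2 'y' -> {0}, take 0 (1->0 ok)
  t3 'x' -> {1,2}, take 1 (0->1 ok)
  t4 'x' -> {1,2}, take 2 (1->2 ok)
  t5 'x' -> {1,2}, take 1 (2->1 ok)
  t6 'x' -> {1,2}, take 2 (1->2 ok)
  t7 'x' -> {1,2}, take 1 (2->1 ok)
  t8 'x' -> {1,2}, take 2 (1->2 ok)
  t9 'x' -> {1,2}, take 2 (2->2 ok)
  t10 'x' -> {1,2}, take 2 (2->2 ok)
  t11 'x' -> {1,2}, take 1 (2->1 ok)
  t12 'x' -> {1,2}, take 2 (1->2 ok)
  t13 'x' -> {1,2}, take 2 (2->2 ok)

0,1,0,1,2,1,2,1,2,2,2,1,2,2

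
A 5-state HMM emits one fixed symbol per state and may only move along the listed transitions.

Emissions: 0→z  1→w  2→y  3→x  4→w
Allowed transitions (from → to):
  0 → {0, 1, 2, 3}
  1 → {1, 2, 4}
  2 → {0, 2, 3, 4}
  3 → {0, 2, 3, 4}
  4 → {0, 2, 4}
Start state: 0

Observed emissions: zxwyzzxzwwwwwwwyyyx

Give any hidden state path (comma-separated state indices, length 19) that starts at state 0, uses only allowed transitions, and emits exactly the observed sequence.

  0: obs=z cand={0} pick 0 [start]
  1: obs=x cand={3} pick 3 [0->3 ok]
  2: obs=w cand={1,4} pick 4 [3->4 ok]
  3: obs=y cand={2} pick 2 [4->2 ok]
  4: obs=z cand={0} pick 0 [2->0 ok]
  5: obs=z cand={0} pick 0 [0->0 ok]
  6: obs=x cand={3} pick 3 [0->3 ok]
  7: obs=z cand={0} pick 0 [3->0 ok]
  8: obs=w cand={1,4} pick 1 [0->1 ok]
  9: obs=w cand={1,4} pick 1 [1->1 ok]
  10: obs=w cand={1,4} pick 1 [1->1 ok]
  11: obs=w cand={1,4} pick 1 [1->1 ok]
  12: obs=w cand={1,4} pick 1 [1->1 ok]
  13: obs=w cand={1,4} pick 1 [1->1 ok]
  14: obs=w cand={1,4} pick 1 [1->1 ok]
  15: obs=y cand={2} pick 2 [1->2 ok]
  16: obs=y cand={2} pick 2 [2->2 ok]
  17: obs=y cand={2} pick 2 [2->2 ok]
  18: obs=x cand={3} pick 3 [2->3 ok]

0,3,4,2,0,0,3,0,1,1,1,1,1,1,1,2,2,2,3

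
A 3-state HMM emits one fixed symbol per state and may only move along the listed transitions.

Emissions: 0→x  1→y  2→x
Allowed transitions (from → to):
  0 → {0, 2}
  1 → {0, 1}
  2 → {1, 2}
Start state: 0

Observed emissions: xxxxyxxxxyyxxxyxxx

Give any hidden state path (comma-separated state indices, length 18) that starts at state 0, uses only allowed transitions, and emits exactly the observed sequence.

0,0,0,2,1,0,0,2,2,1,1,0,2,2,1,0,0,2

  [0] x  {0,2}  => 0  start
  [1] x  {0,2}  => 0  0->0 ok
  [2] x  {0,2}  => 0  0->0 ok
  [3] x  {0,2}  => 2  0->2 ok
  [4] y  {1}  => 1  2->1 ok
  [5] x  {0,2}  => 0  1->0 ok
  [6] x  {0,2}  => 0  0->0 ok
  [7] x  {0,2}  => 2  0->2 ok
  [8] x  {0,2}  => 2  2->2 ok
  [9] y  {1}  => 1  2->1 ok
  [10] y  {1}  => 1  1->1 ok
  [11] x  {0,2}  => 0  1->0 ok
  [12] x  {0,2}  => 2  0->2 ok
  [13] x  {0,2}  => 2  2->2 ok
  [14] y  {1}  => 1  2->1 ok
  [15] x  {0,2}  => 0  1->0 ok
  [16] x  {0,2}  => 0  0->0 ok
  [17] x  {0,2}  => 2  0->2 ok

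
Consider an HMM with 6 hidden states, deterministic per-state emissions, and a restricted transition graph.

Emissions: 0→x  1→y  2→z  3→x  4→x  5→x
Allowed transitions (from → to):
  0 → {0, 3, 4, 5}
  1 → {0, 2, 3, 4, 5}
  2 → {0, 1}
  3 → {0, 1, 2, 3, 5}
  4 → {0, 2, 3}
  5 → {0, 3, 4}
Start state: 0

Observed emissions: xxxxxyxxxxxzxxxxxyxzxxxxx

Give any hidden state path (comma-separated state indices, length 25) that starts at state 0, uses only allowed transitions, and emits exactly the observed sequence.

  0: obs=x cand={0,3,4,5} pick 0 [start]
  1: obs=x cand={0,3,4,5} pick 5 [0->5 ok]
  2: obs=x cand={0,3,4,5} pick 0 [5->0 ok]
  3: obs=x cand={0,3,4,5} pick 5 [0->5 ok]
  4: obs=x cand={0,3,4,5} pick 3 [5->3 ok]
  5: obs=y cand={1} pick 1 [3->1 ok]
  6: obs=x cand={0,3,4,5} pick 5 [1->5 ok]
  7: obs=x cand={0,3,4,5} pick 0 [5->0 ok]
  8: obs=x cand={0,3,4,5} pick 5 [0->5 ok]
  9: obs=x cand={0,3,4,5} pick 0 [5->0 ok]
  10: obs=x cand={0,3,4,5} pick 3 [0->3 ok]
  11: obs=z cand={2} pick 2 [3->2 ok]
  12: obs=x cand={0,3,4,5} pick 0 [2->0 ok]
  13: obs=x cand={0,3,4,5} pick 5 [0->5 ok]
  14: obs=x cand={0,3,4,5} pick 0 [5->0 ok]
  15: obs=x cand={0,3,4,5} pick 0 [0->0 ok]
  16: obs=x cand={0,3,4,5} pick 3 [0->3 ok]
  17: obs=y cand={1} pick 1 [3->1 ok]
  18: obs=x cand={0,3,4,5} pick 4 [1->4 ok]
  19: obs=z cand={2} pick 2 [4->2 ok]
  20: obs=x cand={0,3,4,5} pick 0 [2->0 ok]
  21: obs=x cand={0,3,4,5} pick 5 [0->5 ok]
  22: obs=x cand={0,3,4,5} pick 3 [5->3 ok]
  23: obs=x cand={0,3,4,5} pick 0 [3->0 ok]
  24: obs=x cand={0,3,4,5} pick 4 [0->4 ok]

0,5,0,5,3,1,5,0,5,0,3,2,0,5,0,0,3,1,4,2,0,5,3,0,4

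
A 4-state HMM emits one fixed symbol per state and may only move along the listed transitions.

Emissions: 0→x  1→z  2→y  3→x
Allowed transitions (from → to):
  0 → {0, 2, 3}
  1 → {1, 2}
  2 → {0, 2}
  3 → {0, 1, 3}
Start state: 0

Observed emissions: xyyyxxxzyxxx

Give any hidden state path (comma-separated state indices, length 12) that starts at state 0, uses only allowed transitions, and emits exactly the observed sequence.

0,2,2,2,0,0,3,1,2,0,0,0

  pos 0: x in {0,3}, choose 0; start
  pos 1: y in {2}, choose 2; 0->2 ok
  pos 2: y in {2}, choose 2; 2->2 ok
  pos 3: y in {2}, choose 2; 2->2 ok
  pos 4: x in {0,3}, choose 0; 2->0 ok
  pos 5: x in {0,3}, choose 0; 0->0 ok
  pos 6: x in {0,3}, choose 3; 0->3 ok
  pos 7: z in {1}, choose 1; 3->1 ok
  pos 8: y in {2}, choose 2; 1->2 ok
  pos 9: x in {0,3}, choose 0; 2->0 ok
  pos 10: x in {0,3}, choose 0; 0->0 ok
  pos 11: x in {0,3}, choose 0; 0->0 ok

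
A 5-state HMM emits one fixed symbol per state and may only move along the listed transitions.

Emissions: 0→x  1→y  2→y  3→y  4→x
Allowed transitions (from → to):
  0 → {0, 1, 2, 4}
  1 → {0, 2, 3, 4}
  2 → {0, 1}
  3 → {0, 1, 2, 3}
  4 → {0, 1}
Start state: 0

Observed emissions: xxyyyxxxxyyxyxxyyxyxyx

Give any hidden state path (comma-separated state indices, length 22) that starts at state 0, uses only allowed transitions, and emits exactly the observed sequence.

  0: obs=x cand={0,4} pick 0 [start]
  1: obs=x cand={0,4} pick 4 [0->4 ok]
  2: obs=y cand={1,2,3} pick 1 [4->1 ok]
  3: obs=y cand={1,2,3} pick 2 [1->2 ok]
  4: obs=y cand={1,2,3} pick 1 [2->1 ok]
  5: obs=x cand={0,4} pick 4 [1->4 ok]
  6: obs=x cand={0,4} pick 0 [4->0 ok]
  7: obs=x cand={0,4} pick 4 [0->4 ok]
  8: obs=x cand={0,4} pick 0 [4->0 ok]
  9: obs=y cand={1,2,3} pick 1 [0->1 ok]
  10: obs=y cand={1,2,3} pick 2 [1->2 ok]
  11: obs=x cand={0,4} pick 0 [2->0 ok]
  12: obs=y cand={1,2,3} pick 2 [0->2 ok]
  13: obs=x cand={0,4} pick 0 [2->0 ok]
  14: obs=x cand={0,4} pick 0 [0->0 ok]
  15: obs=y cand={1,2,3} pick 1 [0->1 ok]
  16: obs=y cand={1,2,3} pick 3 [1->3 ok]
  17: obs=x cand={0,4} pick 0 [3->0 ok]
  18: obs=y cand={1,2,3} pick 1 [0->1 ok]
  19: obs=x cand={0,4} pick 0 [1->0 ok]
  20: obs=y cand={1,2,3} pick 1 [0->1 ok]
  21: obs=x cand={0,4} pick 4 [1->4 ok]

0,4,1,2,1,4,0,4,0,1,2,0,2,0,0,1,3,0,1,0,1,4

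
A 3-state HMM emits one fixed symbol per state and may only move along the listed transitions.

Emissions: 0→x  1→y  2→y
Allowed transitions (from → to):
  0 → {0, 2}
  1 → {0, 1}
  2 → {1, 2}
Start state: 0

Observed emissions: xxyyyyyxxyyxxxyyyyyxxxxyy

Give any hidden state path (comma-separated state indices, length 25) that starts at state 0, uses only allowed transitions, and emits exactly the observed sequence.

  t0 'x' -> {0}, take 0 (start)
  t1 'x' -> {0}, take 0 (0->0 ok)
  t2 'y' -> {1,2}, take 2 (0->2 ok)
  t3 'y' -> {1,2}, take 2 (2->2 ok)
  t4 'y' -> {1,2}, take 2 (2->2 ok)
  t5 'y' -> {1,2}, take 2 (2->2 ok)
  t6 'y' -> {1,2}, take 1 (2->1 ok)
  t7 'x' -> {0}, take 0 (1->0 ok)
  t8 'x' -> {0}, take 0 (0->0 ok)
  t9 'y' -> {1,2}, take 2 (0->2 ok)
  t10 'y' -> {1,2}, take 1 (2->1 ok)
  t11 'x' -> {0}, take 0 (1->0 ok)
  t12 'x' -> {0}, take 0 (0->0 ok)
  t13 'x' -> {0}, take 0 (0->0 ok)
  t14 'y' -> {1,2}, take 2 (0->2 ok)
  t15 'y' -> {1,2}, take 2 (2->2 ok)
  t16 'y' -> {1,2}, take 1 (2->1 ok)
  t17 'y' -> {1,2}, take 1 (1->1 ok)
  t18 'y' -> {1,2}, take 1 (1->1 ok)
  t19 'x' -> {0}, take 0 (1->0 ok)
  t20 'x' -> {0}, take 0 (0->0 ok)
  t21 'x' -> {0}, take 0 (0->0 ok)
  t22 'x' -> {0}, take 0 (0->0 ok)
  t23 'y' -> {1,2}, take 2 (0->2 ok)
  t24 'y' -> {1,2}, take 1 (2->1 ok)

0,0,2,2,2,2,1,0,0,2,1,0,0,0,2,2,1,1,1,0,0,0,0,2,1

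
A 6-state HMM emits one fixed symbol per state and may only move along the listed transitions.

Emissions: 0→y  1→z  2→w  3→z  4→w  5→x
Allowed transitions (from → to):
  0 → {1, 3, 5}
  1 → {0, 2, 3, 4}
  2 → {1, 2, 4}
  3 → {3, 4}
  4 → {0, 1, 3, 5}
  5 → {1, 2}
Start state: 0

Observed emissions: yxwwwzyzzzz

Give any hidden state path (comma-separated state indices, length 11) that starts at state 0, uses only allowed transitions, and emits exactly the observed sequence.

0,5,2,2,2,1,0,3,3,3,3

  [0] y  {0}  => 0  start
  [1] x  {5}  => 5  0->5 ok
  [2] w  {2,4}  => 2  5->2 ok
  [3] w  {2,4}  => 2  2->2 ok
  [4] w  {2,4}  => 2  2->2 ok
  [5] z  {1,3}  => 1  2->1 ok
  [6] y  {0}  => 0  1->0 ok
  [7] z  {1,3}  => 3  0->3 ok
  [8] z  {1,3}  => 3  3->3 ok
  [9] z  {1,3}  => 3  3->3 ok
  [10] z  {1,3}  => 3  3->3 ok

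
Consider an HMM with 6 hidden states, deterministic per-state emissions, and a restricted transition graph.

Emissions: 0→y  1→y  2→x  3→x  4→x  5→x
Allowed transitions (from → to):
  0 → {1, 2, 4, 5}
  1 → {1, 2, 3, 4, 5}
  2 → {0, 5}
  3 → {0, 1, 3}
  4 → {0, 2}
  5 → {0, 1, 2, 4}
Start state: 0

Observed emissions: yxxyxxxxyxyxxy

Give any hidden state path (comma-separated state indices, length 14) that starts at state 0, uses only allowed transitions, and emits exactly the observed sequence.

  [0] y  {0,1}  => 0  start
  [1] x  {2,3,4,5}  => 5  0->5 ok
  [2] x  {2,3,4,5}  => 4  5->4 ok
  [3] y  {0,1}  => 0  4->0 ok
  [4] x  {2,3,4,5}  => 4  0->4 ok
  [5] x  {2,3,4,5}  => 2  4->2 ok
  [6] x  {2,3,4,5}  => 5  2->5 ok
  [7] x  {2,3,4,5}  => 4  5->4 ok
  [8] y  {0,1}  => 0  4->0 ok
  [9] x  {2,3,4,5}  => 2  0->2 ok
  [10] y  {0,1}  => 0  2->0 ok
  [11] x  {2,3,4,5}  => 4  0->4 ok
  [12] x  {2,3,4,5}  => 2  4->2 ok
  [13] y  {0,1}  => 0  2->0 ok

0,5,4,0,4,2,5,4,0,2,0,4,2,0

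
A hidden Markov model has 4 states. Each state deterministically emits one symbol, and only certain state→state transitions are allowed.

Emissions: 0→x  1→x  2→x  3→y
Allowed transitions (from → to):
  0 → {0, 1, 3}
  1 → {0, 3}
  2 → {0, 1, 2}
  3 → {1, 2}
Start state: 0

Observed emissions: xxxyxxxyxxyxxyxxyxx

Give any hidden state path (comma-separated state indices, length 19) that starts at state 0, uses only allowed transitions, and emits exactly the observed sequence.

  pos 0: x in {0,1,2}, choose 0; start
  pos 1: x in {0,1,2}, choose 0; 0->0 ok
  pos 2: x in {0,1,2}, choose 1; 0->1 ok
  pos 3: y in {3}, choose 3; 1->3 ok
  pos 4: x in {0,1,2}, choose 2; 3->2 ok
  pos 5: x in {0,1,2}, choose 0; 2->0 ok
  pos 6: x in {0,1,2}, choose 0; 0->0 ok
  pos 7: y in {3}, choose 3; 0->3 ok
  pos 8: x in {0,1,2}, choose 2; 3->2 ok
  pos 9: x in {0,1,2}, choose 1; 2->1 ok
  pos 10: y in {3}, choose 3; 1->3 ok
  pos 11: x in {0,1,2}, choose 2; 3->2 ok
  pos 12: x in {0,1,2}, choose 1; 2->1 ok
  pos 13: y in {3}, choose 3; 1->3 ok
  pos 14: x in {0,1,2}, choose 1; 3->1 ok
  pos 15: x in {0,1,2}, choose 0; 1->0 ok
  pos 16: y in {3}, choose 3; 0->3 ok
  pos 17: x in {0,1,2}, choose 2; 3->2 ok
  pos 18: x in {0,1,2}, choose 0; 2->0 ok

0,0,1,3,2,0,0,3,2,1,3,2,1,3,1,0,3,2,0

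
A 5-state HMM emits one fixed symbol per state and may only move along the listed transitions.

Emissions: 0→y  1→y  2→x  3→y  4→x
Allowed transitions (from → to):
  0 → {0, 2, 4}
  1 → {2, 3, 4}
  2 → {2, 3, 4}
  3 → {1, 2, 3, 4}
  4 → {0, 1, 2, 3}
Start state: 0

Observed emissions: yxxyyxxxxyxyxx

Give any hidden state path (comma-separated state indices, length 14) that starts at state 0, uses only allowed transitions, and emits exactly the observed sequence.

  [0] y  {0,1,3}  => 0  start
  [1] x  {2,4}  => 2  0->2 ok
  [2] x  {2,4}  => 4  2->4 ok
  [3] y  {0,1,3}  => 0  4->0 ok
  [4] y  {0,1,3}  => 0  0->0 ok
  [5] x  {2,4}  => 2  0->2 ok
  [6] x  {2,4}  => 2  2->2 ok
  [7] x  {2,4}  => 2  2->2 ok
  [8] x  {2,4}  => 4  2->4 ok
  [9] y  {0,1,3}  => 0  4->0 ok
  [10] x  {2,4}  => 4  0->4 ok
  [11] y  {0,1,3}  => 3  4->3 ok
  [12] x  {2,4}  => 2  3->2 ok
  [13] x  {2,4}  => 4  2->4 ok

0,2,4,0,0,2,2,2,4,0,4,3,2,4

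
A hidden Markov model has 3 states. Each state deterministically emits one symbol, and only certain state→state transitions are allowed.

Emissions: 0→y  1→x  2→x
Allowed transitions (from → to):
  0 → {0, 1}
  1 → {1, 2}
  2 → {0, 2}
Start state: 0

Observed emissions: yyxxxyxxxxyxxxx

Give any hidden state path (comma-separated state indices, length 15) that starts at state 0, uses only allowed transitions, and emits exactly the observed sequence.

0,0,1,2,2,0,1,1,2,2,0,1,1,1,2

  t0 'y' -> {0}, take 0 (start)
  t1 'y' -> {0}, take 0 (0->0 ok)
  t2 'x' -> {1,2}, take 1 (0->1 ok)
  t3 'x' -> {1,2}, take 2 (1->2 ok)
  t4 'x' -> {1,2}, take 2 (2->2 ok)
  t5 'y' -> {0}, take 0 (2->0 ok)
  t6 'x' -> {1,2}, take 1 (0->1 ok)
  t7 'x' -> {1,2}, take 1 (1->1 ok)
  t8 'x' -> {1,2}, take 2 (1->2 ok)
  t9 'x' -> {1,2}, take 2 (2->2 ok)
  t10 'y' -> {0}, take 0 (2->0 ok)
  t11 'x' -> {1,2}, take 1 (0->1 ok)
  t12 'x' -> {1,2}, take 1 (1->1 ok)
  t13 'x' -> {1,2}, take 1 (1->1 ok)
  t14 'x' -> {1,2}, take 2 (1->2 ok)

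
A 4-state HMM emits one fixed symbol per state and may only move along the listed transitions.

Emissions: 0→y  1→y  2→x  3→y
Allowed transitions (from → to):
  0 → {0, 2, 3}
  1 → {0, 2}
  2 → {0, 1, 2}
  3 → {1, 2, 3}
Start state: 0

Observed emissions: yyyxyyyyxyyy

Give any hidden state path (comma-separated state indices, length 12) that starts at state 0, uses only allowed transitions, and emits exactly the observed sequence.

  t0 'y' -> {0,1,3}, take 0 (start)
  t1 'y' -> {0,1,3}, take 3 (0->3 ok)
  t2 'y' -> {0,1,3}, take 1 (3->1 ok)
  t3 'x' -> {2}, take 2 (1->2 ok)
  t4 'y' -> {0,1,3}, take 0 (2->0 ok)
  t5 'y' -> {0,1,3}, take 3 (0->3 ok)
  t6 'y' -> {0,1,3}, take 3 (3->3 ok)
  t7 'y' -> {0,1,3}, take 1 (3->1 ok)
  t8 'x' -> {2}, take 2 (1->2 ok)
  t9 'y' -> {0,1,3}, take 0 (2->0 ok)
  t10 'y' -> {0,1,3}, take 3 (0->3 ok)
  t11 'y' -> {0,1,3}, take 1 (3->1 ok)

0,3,1,2,0,3,3,1,2,0,3,1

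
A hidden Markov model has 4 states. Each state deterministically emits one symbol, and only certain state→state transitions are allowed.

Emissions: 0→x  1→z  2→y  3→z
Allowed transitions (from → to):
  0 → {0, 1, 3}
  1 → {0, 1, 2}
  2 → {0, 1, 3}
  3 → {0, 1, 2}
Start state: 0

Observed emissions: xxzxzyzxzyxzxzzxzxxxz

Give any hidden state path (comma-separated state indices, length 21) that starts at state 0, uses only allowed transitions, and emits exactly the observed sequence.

0,0,1,0,3,2,3,0,1,2,0,3,0,1,1,0,1,0,0,0,3

  [0] x  {0}  => 0  start
  [1] x  {0}  => 0  0->0 ok
  [2] z  {1,3}  => 1  0->1 ok
  [3] x  {0}  => 0  1->0 ok
  [4] z  {1,3}  => 3  0->3 ok
  [5] y  {2}  => 2  3->2 ok
  [6] z  {1,3}  => 3  2->3 ok
  [7] x  {0}  => 0  3->0 ok
  [8] z  {1,3}  => 1  0->1 ok
  [9] y  {2}  => 2  1->2 ok
  [10] x  {0}  => 0  2->0 ok
  [11] z  {1,3}  => 3  0->3 ok
  [12] x  {0}  => 0  3->0 ok
  [13] z  {1,3}  => 1  0->1 ok
  [14] z  {1,3}  => 1  1->1 ok
  [15] x  {0}  => 0  1->0 ok
  [16] z  {1,3}  => 1  0->1 ok
  [17] x  {0}  => 0  1->0 ok
  [18] x  {0}  => 0  0->0 ok
  [19] x  {0}  => 0  0->0 ok
  [20] z  {1,3}  => 3  0->3 ok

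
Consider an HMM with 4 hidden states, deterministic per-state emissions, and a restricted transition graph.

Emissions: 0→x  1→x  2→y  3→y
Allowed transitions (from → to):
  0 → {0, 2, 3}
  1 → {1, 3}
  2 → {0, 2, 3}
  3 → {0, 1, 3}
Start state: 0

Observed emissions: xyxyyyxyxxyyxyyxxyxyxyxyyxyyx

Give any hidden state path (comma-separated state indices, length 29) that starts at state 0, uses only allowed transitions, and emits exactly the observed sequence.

0,3,0,2,3,3,0,2,0,0,3,3,0,2,3,1,1,3,1,3,0,3,0,2,3,1,3,3,0

  [0] x  {0,1}  => 0  start
  [1] y  {2,3}  => 3  0->3 ok
  [2] x  {0,1}  => 0  3->0 ok
  [3] y  {2,3}  => 2  0->2 ok
  [4] y  {2,3}  => 3  2->3 ok
  [5] y  {2,3}  => 3  3->3 ok
  [6] x  {0,1}  => 0  3->0 ok
  [7] y  {2,3}  => 2  0->2 ok
  [8] x  {0,1}  => 0  2->0 ok
  [9] x  {0,1}  => 0  0->0 ok
  [10] y  {2,3}  => 3  0->3 ok
  [11] y  {2,3}  => 3  3->3 ok
  [12] x  {0,1}  => 0  3->0 ok
  [13] y  {2,3}  => 2  0->2 ok
  [14] y  {2,3}  => 3  2->3 ok
  [15] x  {0,1}  => 1  3->1 ok
  [16] x  {0,1}  => 1  1->1 ok
  [17] y  {2,3}  => 3  1->3 ok
  [18] x  {0,1}  => 1  3->1 ok
  [19] y  {2,3}  => 3  1->3 ok
  [20] x  {0,1}  => 0  3->0 ok
  [21] y  {2,3}  => 3  0->3 ok
  [22] x  {0,1}  => 0  3->0 ok
  [23] y  {2,3}  => 2  0->2 ok
  [24] y  {2,3}  => 3  2->3 ok
  [25] x  {0,1}  => 1  3->1 ok
  [26] y  {2,3}  => 3  1->3 ok
  [27] y  {2,3}  => 3  3->3 ok
  [28] x  {0,1}  => 0  3->0 ok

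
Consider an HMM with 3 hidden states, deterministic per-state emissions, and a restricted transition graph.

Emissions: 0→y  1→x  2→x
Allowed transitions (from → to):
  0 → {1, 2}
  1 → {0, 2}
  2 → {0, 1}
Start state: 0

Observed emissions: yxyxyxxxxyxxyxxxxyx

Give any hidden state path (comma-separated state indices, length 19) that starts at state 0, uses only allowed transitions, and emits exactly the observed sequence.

0,2,0,2,0,2,1,2,1,0,1,2,0,2,1,2,1,0,2

  t0 'y' -> {0}, take 0 (start)
  t1 'x' -> {1,2}, take 2 (0->2 ok)
  t2 'y' -> {0}, take 0 (2->0 ok)
  t3 'x' -> {1,2}, take 2 (0->2 ok)
  t4 'y' -> {0}, take 0 (2->0 ok)
  t5 'x' -> {1,2}, take 2 (0->2 ok)
  t6 'x' -> {1,2}, take 1 (2->1 ok)
  t7 'x' -> {1,2}, take 2 (1->2 ok)
  t8 'x' -> {1,2}, take 1 (2->1 ok)
  t9 'y' -> {0}, take 0 (1->0 ok)
  t10 'x' -> {1,2}, take 1 (0->1 ok)
  t11 'x' -> {1,2}, take 2 (1->2 ok)
  t12 'y' -> {0}, take 0 (2->0 ok)
  t13 'x' -> {1,2}, take 2 (0->2 ok)
  t14 'x' -> {1,2}, take 1 (2->1 ok)
  t15 'x' -> {1,2}, take 2 (1->2 ok)
  t16 'x' -> {1,2}, take 1 (2->1 ok)
  t17 'y' -> {0}, take 0 (1->0 ok)
  t18 'x' -> {1,2}, take 2 (0->2 ok)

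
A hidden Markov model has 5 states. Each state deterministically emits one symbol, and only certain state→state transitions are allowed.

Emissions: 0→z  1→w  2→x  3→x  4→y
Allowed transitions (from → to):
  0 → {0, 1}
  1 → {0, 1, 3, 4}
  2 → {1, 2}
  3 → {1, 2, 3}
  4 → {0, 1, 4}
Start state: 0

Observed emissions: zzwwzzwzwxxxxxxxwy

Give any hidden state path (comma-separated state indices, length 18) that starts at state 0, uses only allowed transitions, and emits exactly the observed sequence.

0,0,1,1,0,0,1,0,1,3,3,3,3,3,3,3,1,4

  pos 0: z in {0}, choose 0; start
  pos 1: z in {0}, choose 0; 0->0 ok
  pos 2: w in {1}, choose 1; 0->1 ok
  pos 3: w in {1}, choose 1; 1->1 ok
  pos 4: z in {0}, choose 0; 1->0 ok
  pos 5: z in {0}, choose 0; 0->0 ok
  pos 6: w in {1}, choose 1; 0->1 ok
  pos 7: z in {0}, choose 0; 1->0 ok
  pos 8: w in {1}, choose 1; 0->1 ok
  pos 9: x in {2,3}, choose 3; 1->3 ok
  pos 10: x in {2,3}, choose 3; 3->3 ok
  pos 11: x in {2,3}, choose 3; 3->3 ok
  pos 12: x in {2,3}, choose 3; 3->3 ok
  pos 13: x in {2,3}, choose 3; 3->3 ok
  pos 14: x in {2,3}, choose 3; 3->3 ok
  pos 15: x in {2,3}, choose 3; 3->3 ok
  pos 16: w in {1}, choose 1; 3->1 ok
  pos 17: y in {4}, choose 4; 1->4 ok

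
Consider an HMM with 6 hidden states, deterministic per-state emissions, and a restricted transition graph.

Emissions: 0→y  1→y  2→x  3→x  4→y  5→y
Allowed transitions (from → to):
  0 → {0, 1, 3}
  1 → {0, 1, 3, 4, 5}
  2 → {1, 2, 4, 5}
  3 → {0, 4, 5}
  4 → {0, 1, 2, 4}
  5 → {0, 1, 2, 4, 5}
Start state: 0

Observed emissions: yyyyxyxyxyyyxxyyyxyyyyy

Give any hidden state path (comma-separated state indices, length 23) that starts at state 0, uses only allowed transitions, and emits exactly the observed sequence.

  t0 'y' -> {0,1,4,5}, take 0 (start)
  t1 'y' -> {0,1,4,5}, take 1 (0->1 ok)
  t2 'y' -> {0,1,4,5}, take 1 (1->1 ok)
  t3 'y' -> {0,1,4,5}, take 4 (1->4 ok)
  t4 'x' -> {2,3}, take 2 (4->2 ok)
  t5 'y' -> {0,1,4,5}, take 1 (2->1 ok)
  t6 'x' -> {2,3}, take 3 (1->3 ok)
  t7 'y' -> {0,1,4,5}, take 0 (3->0 ok)
  t8 'x' -> {2,3}, take 3 (0->3 ok)
  t9 'y' -> {0,1,4,5}, take 5 (3->5 ok)
  t10 'y' -> {0,1,4,5}, take 1 (5->1 ok)
  t11 'y' -> {0,1,4,5}, take 4 (1->4 ok)
  t12 'x' -> {2,3}, take 2 (4->2 ok)
  t13 'x' -> {2,3}, take 2 (2->2 ok)
  t14 'y' -> {0,1,4,5}, take 4 (2->4 ok)
  t15 'y' -> {0,1,4,5}, take 1 (4->1 ok)
  t16 'y' -> {0,1,4,5}, take 0 (1->0 ok)
  t17 'x' -> {2,3}, take 3 (0->3 ok)
  t18 'y' -> {0,1,4,5}, take 0 (3->0 ok)
  t19 'y' -> {0,1,4,5}, take 0 (0->0 ok)
  t20 'y' -> {0,1,4,5}, take 0 (0->0 ok)
  t21 'y' -> {0,1,4,5}, take 0 (0->0 ok)
  t22 'y' -> {0,1,4,5}, take 1 (0->1 ok)

0,1,1,4,2,1,3,0,3,5,1,4,2,2,4,1,0,3,0,0,0,0,1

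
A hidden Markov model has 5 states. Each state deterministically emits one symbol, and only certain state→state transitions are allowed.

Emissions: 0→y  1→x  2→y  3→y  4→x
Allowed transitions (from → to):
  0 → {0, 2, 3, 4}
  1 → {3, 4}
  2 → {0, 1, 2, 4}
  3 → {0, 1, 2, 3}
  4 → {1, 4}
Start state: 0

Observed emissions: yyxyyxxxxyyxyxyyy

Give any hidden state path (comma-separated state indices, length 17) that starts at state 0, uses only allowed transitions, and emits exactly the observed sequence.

  pos 0: y in {0,2,3}, choose 0; start
  pos 1: y in {0,2,3}, choose 3; 0->3 ok
  pos 2: x in {1,4}, choose 1; 3->1 ok
  pos 3: y in {0,2,3}, choose 3; 1->3 ok
  pos 4: y in {0,2,3}, choose 0; 3->0 ok
  pos 5: x in {1,4}, choose 4; 0->4 ok
  pos 6: x in {1,4}, choose 1; 4->1 ok
  pos 7: x in {1,4}, choose 4; 1->4 ok
  pos 8: x in {1,4}, choose 1; 4->1 ok
  pos 9: y in {0,2,3}, choose 3; 1->3 ok
  pos 10: y in {0,2,3}, choose 3; 3->3 ok
  pos 11: x in {1,4}, choose 1; 3->1 ok
  pos 12: y in {0,2,3}, choose 3; 1->3 ok
  pos 13: x in {1,4}, choose 1; 3->1 ok
  pos 14: y in {0,2,3}, choose 3; 1->3 ok
  pos 15: y in {0,2,3}, choose 0; 3->0 ok
  pos 16: y in {0,2,3}, choose 2; 0->2 ok

0,3,1,3,0,4,1,4,1,3,3,1,3,1,3,0,2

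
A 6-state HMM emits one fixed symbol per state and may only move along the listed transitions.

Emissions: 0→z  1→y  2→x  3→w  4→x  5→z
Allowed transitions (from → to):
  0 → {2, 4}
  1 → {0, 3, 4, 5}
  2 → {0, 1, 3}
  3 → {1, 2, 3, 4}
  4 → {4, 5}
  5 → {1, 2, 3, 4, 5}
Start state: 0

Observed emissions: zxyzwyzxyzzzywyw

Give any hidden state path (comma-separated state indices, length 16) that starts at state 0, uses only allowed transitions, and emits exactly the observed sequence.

  pos 0: z in {0,5}, choose 0; start
  pos 1: x in {2,4}, choose 2; 0->2 ok
  pos 2: y in {1}, choose 1; 2->1 ok
  pos 3: z in {0,5}, choose 5; 1->5 ok
  pos 4: w in {3}, choose 3; 5->3 ok
  pos 5: y in {1}, choose 1; 3->1 ok
  pos 6: z in {0,5}, choose 0; 1->0 ok
  pos 7: x in {2,4}, choose 2; 0->2 ok
  pos 8: y in {1}, choose 1; 2->1 ok
  pos 9: z in {0,5}, choose 5; 1->5 ok
  pos 10: z in {0,5}, choose 5; 5->5 ok
  pos 11: z in {0,5}, choose 5; 5->5 ok
  pos 12: y in {1}, choose 1; 5->1 ok
  pos 13: w in {3}, choose 3; 1->3 ok
  pos 14: y in {1}, choose 1; 3->1 ok
  pos 15: w in {3}, choose 3; 1->3 ok

0,2,1,5,3,1,0,2,1,5,5,5,1,3,1,3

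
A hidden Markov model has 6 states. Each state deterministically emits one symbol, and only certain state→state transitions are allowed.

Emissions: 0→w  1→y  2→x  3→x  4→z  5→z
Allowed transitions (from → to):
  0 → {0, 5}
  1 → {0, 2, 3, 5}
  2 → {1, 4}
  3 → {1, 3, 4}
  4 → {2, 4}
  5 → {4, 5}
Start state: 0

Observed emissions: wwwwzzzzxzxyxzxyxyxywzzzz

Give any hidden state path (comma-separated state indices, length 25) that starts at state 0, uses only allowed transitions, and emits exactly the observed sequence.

  0: obs=w cand={0} pick 0 [start]
  1: obs=w cand={0} pick 0 [0->0 ok]
  2: obs=w cand={0} pick 0 [0->0 ok]
  3: obs=w cand={0} pick 0 [0->0 ok]
  4: obs=z cand={4,5} pick 5 [0->5 ok]
  5: obs=z cand={4,5} pick 5 [5->5 ok]
  6: obs=z cand={4,5} pick 5 [5->5 ok]
  7: obs=z cand={4,5} pick 4 [5->4 ok]
  8: obs=x cand={2,3} pick 2 [4->2 ok]
  9: obs=z cand={4,5} pick 4 [2->4 ok]
  10: obs=x cand={2,3} pick 2 [4->2 ok]
  11: obs=y cand={1} pick 1 [2->1 ok]
  12: obs=x cand={2,3} pick 2 [1->2 ok]
  13: obs=z cand={4,5} pick 4 [2->4 ok]
  14: obs=x cand={2,3} pick 2 [4->2 ok]
  15: obs=y cand={1} pick 1 [2->1 ok]
  16: obs=x cand={2,3} pick 2 [1->2 ok]
  17: obs=y cand={1} pick 1 [2->1 ok]
  18: obs=x cand={2,3} pick 2 [1->2 ok]
  19: obs=y cand={1} pick 1 [2->1 ok]
  20: obs=w cand={0} pick 0 [1->0 ok]
  21: obs=z cand={4,5} pick 5 [0->5 ok]
  22: obs=z cand={4,5} pick 5 [5->5 ok]
  23: obs=z cand={4,5} pick 4 [5->4 ok]
  24: obs=z cand={4,5} pick 4 [4->4 ok]

0,0,0,0,5,5,5,4,2,4,2,1,2,4,2,1,2,1,2,1,0,5,5,4,4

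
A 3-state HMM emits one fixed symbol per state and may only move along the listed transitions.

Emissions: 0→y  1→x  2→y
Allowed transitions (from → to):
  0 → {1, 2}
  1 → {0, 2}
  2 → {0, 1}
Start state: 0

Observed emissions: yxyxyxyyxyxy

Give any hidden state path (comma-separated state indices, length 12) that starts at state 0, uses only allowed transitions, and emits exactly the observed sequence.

0,1,2,1,0,1,0,2,1,0,1,0

  0: obs=y cand={0,2} pick 0 [start]
  1: obs=x cand={1} pick 1 [0->1 ok]
  2: obs=y cand={0,2} pick 2 [1->2 ok]
  3: obs=x cand={1} pick 1 [2->1 ok]
  4: obs=y cand={0,2} pick 0 [1->0 ok]
  5: obs=x cand={1} pick 1 [0->1 ok]
  6: obs=y cand={0,2} pick 0 [1->0 ok]
  7: obs=y cand={0,2} pick 2 [0->2 ok]
  8: obs=x cand={1} pick 1 [2->1 ok]
  9: obs=y cand={0,2} pick 0 [1->0 ok]
  10: obs=x cand={1} pick 1 [0->1 ok]
  11: obs=y cand={0,2} pick 0 [1->0 ok]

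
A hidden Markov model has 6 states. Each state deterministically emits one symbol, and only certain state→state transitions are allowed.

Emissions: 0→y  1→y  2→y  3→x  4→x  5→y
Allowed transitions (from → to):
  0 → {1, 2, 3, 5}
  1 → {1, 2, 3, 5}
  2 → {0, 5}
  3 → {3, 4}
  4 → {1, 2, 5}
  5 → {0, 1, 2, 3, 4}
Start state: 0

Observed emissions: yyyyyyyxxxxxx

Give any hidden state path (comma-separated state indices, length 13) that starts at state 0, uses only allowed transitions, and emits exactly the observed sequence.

0,1,2,0,5,0,5,3,3,3,3,3,3

  pos 0: y in {0,1,2,5}, choose 0; start
  pos 1: y in {0,1,2,5}, choose 1; 0->1 ok
  pos 2: y in {0,1,2,5}, choose 2; 1->2 ok
  pos 3: y in {0,1,2,5}, choose 0; 2->0 ok
  pos 4: y in {0,1,2,5}, choose 5; 0->5 ok
  pos 5: y in {0,1,2,5}, choose 0; 5->0 ok
  pos 6: y in {0,1,2,5}, choose 5; 0->5 ok
  pos 7: x in {3,4}, choose 3; 5->3 ok
  pos 8: x in {3,4}, choose 3; 3->3 ok
  pos 9: x in {3,4}, choose 3; 3->3 ok
  pos 10: x in {3,4}, choose 3; 3->3 ok
  pos 11: x in {3,4}, choose 3; 3->3 ok
  pos 12: x in {3,4}, choose 3; 3->3 ok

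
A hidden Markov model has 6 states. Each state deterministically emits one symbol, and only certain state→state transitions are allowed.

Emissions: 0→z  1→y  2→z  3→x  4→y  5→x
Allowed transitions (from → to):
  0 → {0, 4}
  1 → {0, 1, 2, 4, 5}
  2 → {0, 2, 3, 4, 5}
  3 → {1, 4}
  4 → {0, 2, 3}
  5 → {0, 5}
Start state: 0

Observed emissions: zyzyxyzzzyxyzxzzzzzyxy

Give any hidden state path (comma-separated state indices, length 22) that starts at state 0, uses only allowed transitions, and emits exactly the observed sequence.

  0: obs=z cand={0,2} pick 0 [start]
  1: obs=y cand={1,4} pick 4 [0->4 ok]
  2: obs=z cand={0,2} pick 0 [4->0 ok]
  3: obs=y cand={1,4} pick 4 [0->4 ok]
  4: obs=x cand={3,5} pick 3 [4->3 ok]
  5: obs=y cand={1,4} pick 4 [3->4 ok]
  6: obs=z cand={0,2} pick 2 [4->2 ok]
  7: obs=z cand={0,2} pick 0 [2->0 ok]
  8: obs=z cand={0,2} pick 0 [0->0 ok]
  9: obs=y cand={1,4} pick 4 [0->4 ok]
  10: obs=x cand={3,5} pick 3 [4->3 ok]
  11: obs=y cand={1,4} pick 4 [3->4 ok]
  12: obs=z cand={0,2} pick 2 [4->2 ok]
  13: obs=x cand={3,5} pick 5 [2->5 ok]
  14: obs=z cand={0,2} pick 0 [5->0 ok]
  15: obs=z cand={0,2} pick 0 [0->0 ok]
  16: obs=z cand={0,2} pick 0 [0->0 ok]
  17: obs=z cand={0,2} pick 0 [0->0 ok]
  18: obs=z cand={0,2} pick 0 [0->0 ok]
  19: obs=y cand={1,4} pick 4 [0->4 ok]
  20: obs=x cand={3,5} pick 3 [4->3 ok]
  21: obs=y cand={1,4} pick 1 [3->1 ok]

0,4,0,4,3,4,2,0,0,4,3,4,2,5,0,0,0,0,0,4,3,1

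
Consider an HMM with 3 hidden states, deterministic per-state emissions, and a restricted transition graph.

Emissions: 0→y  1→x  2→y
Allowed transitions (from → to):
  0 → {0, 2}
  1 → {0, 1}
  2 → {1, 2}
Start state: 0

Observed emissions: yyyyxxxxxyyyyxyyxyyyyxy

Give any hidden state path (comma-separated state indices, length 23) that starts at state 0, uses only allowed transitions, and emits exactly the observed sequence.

  0: obs=y cand={0,2} pick 0 [start]
  1: obs=y cand={0,2} pick 0 [0->0 ok]
  2: obs=y cand={0,2} pick 2 [0->2 ok]
  3: obs=y cand={0,2} pick 2 [2->2 ok]
  4: obs=x cand={1} pick 1 [2->1 ok]
  5: obs=x cand={1} pick 1 [1->1 ok]
  6: obs=x cand={1} pick 1 [1->1 ok]
  7: obs=x cand={1} pick 1 [1->1 ok]
  8: obs=x cand={1} pick 1 [1->1 ok]
  9: obs=y cand={0,2} pick 0 [1->0 ok]
  10: obs=y cand={0,2} pick 0 [0->0 ok]
  11: obs=y cand={0,2} pick 2 [0->2 ok]
  12: obs=y cand={0,2} pick 2 [2->2 ok]
  13: obs=x cand={1} pick 1 [2->1 ok]
  14: obs=y cand={0,2} pick 0 [1->0 ok]
  15: obs=y cand={0,2} pick 2 [0->2 ok]
  16: obs=x cand={1} pick 1 [2->1 ok]
  17: obs=y cand={0,2} pick 0 [1->0 ok]
  18: obs=y cand={0,2} pick 0 [0->0 ok]
  19: obs=y cand={0,2} pick 2 [0->2 ok]
  20: obs=y cand={0,2} pick 2 [2->2 ok]
  21: obs=x cand={1} pick 1 [2->1 ok]
  22: obs=y cand={0,2} pick 0 [1->0 ok]

0,0,2,2,1,1,1,1,1,0,0,2,2,1,0,2,1,0,0,2,2,1,0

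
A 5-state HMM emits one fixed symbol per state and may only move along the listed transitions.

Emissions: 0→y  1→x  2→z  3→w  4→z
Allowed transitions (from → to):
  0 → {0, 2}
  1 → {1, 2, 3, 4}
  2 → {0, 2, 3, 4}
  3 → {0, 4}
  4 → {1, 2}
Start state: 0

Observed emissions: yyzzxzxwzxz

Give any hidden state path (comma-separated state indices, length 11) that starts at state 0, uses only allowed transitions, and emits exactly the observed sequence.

  0: obs=y cand={0} pick 0 [start]
  1: obs=y cand={0} pick 0 [0->0 ok]
  2: obs=z cand={2,4} pick 2 [0->2 ok]
  3: obs=z cand={2,4} pick 4 [2->4 ok]
  4: obs=x cand={1} pick 1 [4->1 ok]
  5: obs=z cand={2,4} pick 4 [1->4 ok]
  6: obs=x cand={1} pick 1 [4->1 ok]
  7: obs=w cand={3} pick 3 [1->3 ok]
  8: obs=z cand={2,4} pick 4 [3->4 ok]
  9: obs=x cand={1} pick 1 [4->1 ok]
  10: obs=z cand={2,4} pick 2 [1->2 ok]

0,0,2,4,1,4,1,3,4,1,2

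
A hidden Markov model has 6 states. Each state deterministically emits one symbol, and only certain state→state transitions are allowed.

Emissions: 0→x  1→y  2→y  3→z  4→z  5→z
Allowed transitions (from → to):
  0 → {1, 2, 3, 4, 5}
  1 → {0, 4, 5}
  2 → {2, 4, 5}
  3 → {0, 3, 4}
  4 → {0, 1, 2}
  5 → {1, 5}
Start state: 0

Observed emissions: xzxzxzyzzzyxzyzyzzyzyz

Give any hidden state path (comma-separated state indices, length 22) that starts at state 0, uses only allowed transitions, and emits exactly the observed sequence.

0,4,0,4,0,4,1,5,5,5,1,0,4,1,4,2,5,5,1,4,1,4

  t0 'x' -> {0}, take 0 (start)
  t1 'z' -> {3,4,5}, take 4 (0->4 ok)
  t2 'x' -> {0}, take 0 (4->0 ok)
  t3 'z' -> {3,4,5}, take 4 (0->4 ok)
  t4 'x' -> {0}, take 0 (4->0 ok)
  t5 'z' -> {3,4,5}, take 4 (0->4 ok)
  t6 'y' -> {1,2}, take 1 (4->1 ok)
  t7 'z' -> {3,4,5}, take 5 (1->5 ok)
  t8 'z' -> {3,4,5}, take 5 (5->5 ok)
  t9 'z' -> {3,4,5}, take 5 (5->5 ok)
  t10 'y' -> {1,2}, take 1 (5->1 ok)
  t11 'x' -> {0}, take 0 (1->0 ok)
  t12 'z' -> {3,4,5}, take 4 (0->4 ok)
  t13 'y' -> {1,2}, take 1 (4->1 ok)
  t14 'z' -> {3,4,5}, take 4 (1->4 ok)
  t15 'y' -> {1,2}, take 2 (4->2 ok)
  t16 'z' -> {3,4,5}, take 5 (2->5 ok)
  t17 'z' -> {3,4,5}, take 5 (5->5 ok)
  t18 'y' -> {1,2}, take 1 (5->1 ok)
  t19 'z' -> {3,4,5}, take 4 (1->4 ok)
  t20 'y' -> {1,2}, take 1 (4->1 ok)
  t21 'z' -> {3,4,5}, take 4 (1->4 ok)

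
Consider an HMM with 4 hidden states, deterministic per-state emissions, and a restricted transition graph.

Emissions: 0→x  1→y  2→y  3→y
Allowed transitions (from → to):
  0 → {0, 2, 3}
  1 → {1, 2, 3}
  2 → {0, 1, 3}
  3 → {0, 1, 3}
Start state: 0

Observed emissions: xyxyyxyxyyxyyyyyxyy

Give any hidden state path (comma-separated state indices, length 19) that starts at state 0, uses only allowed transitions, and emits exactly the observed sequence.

  0: obs=x cand={0} pick 0 [start]
  1: obs=y cand={1,2,3} pick 3 [0->3 ok]
  2: obs=x cand={0} pick 0 [3->0 ok]
  3: obs=y cand={1,2,3} pick 3 [0->3 ok]
  4: obs=y cand={1,2,3} pick 3 [3->3 ok]
  5: obs=x cand={0} pick 0 [3->0 ok]
  6: obs=y cand={1,2,3} pick 2 [0->2 ok]
  7: obs=x cand={0} pick 0 [2->0 ok]
  8: obs=y cand={1,2,3} pick 2 [0->2 ok]
  9: obs=y cand={1,2,3} pick 3 [2->3 ok]
  10: obs=x cand={0} pick 0 [3->0 ok]
  11: obs=y cand={1,2,3} pick 2 [0->2 ok]
  12: obs=y cand={1,2,3} pick 3 [2->3 ok]
  13: obs=y cand={1,2,3} pick 1 [3->1 ok]
  14: obs=y cand={1,2,3} pick 1 [1->1 ok]
  15: obs=y cand={1,2,3} pick 2 [1->2 ok]
  16: obs=x cand={0} pick 0 [2->0 ok]
  17: obs=y cand={1,2,3} pick 3 [0->3 ok]
  18: obs=y cand={1,2,3} pick 1 [3->1 ok]

0,3,0,3,3,0,2,0,2,3,0,2,3,1,1,2,0,3,1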